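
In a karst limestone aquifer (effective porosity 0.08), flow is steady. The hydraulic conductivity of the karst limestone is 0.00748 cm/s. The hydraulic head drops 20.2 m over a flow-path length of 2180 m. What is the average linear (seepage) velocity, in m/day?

0.749

Convert K: 0.00748 cm/s × 864 = 6.463 m/day.
Hydraulic gradient i = Δh / L = 20.2 / 2180 = 0.009266.
Darcy flux q = K · i = 6.463 × 0.009266 = 0.05988 m/day.
Seepage velocity v = q / n_e = 0.05988 / 0.08 = 0.7485 m/day.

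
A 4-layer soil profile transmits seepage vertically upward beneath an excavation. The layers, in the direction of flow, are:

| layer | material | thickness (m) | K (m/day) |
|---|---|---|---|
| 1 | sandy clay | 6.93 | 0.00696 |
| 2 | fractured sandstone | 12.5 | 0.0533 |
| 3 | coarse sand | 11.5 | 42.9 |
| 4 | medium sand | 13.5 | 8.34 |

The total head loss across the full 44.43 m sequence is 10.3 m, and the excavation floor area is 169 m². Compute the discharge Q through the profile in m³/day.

Flow is perpendicular to layering, so the layers act in series and the equivalent K is the thickness-weighted harmonic mean.
Total thickness L = 6.93 + 12.5 + 11.5 + 13.5 = 44.43 m.
Σ(b_i/K_i) = 6.93/0.00696 + 12.5/0.0533 + 11.5/42.9 + 13.5/8.34 = 1232 d.
K_eq = L / Σ(b_i/K_i) = 44.43 / 1232 = 0.03606 m/day.
Q = K_eq · A · (Δh/L) = 0.03606 × 169 × (10.3/44.43) = 1.413 m³/day.

1.41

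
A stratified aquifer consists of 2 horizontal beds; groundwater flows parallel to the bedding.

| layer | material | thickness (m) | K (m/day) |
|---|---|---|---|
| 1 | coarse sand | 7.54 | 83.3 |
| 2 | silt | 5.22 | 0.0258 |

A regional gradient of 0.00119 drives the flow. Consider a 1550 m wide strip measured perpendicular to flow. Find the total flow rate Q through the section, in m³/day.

Flow is parallel to layering, so each bed carries its own Darcy discharge and the transmissivities add.
Σ(K_i·b_i) = 83.3×7.54 + 0.0258×5.22 = 628.2 m²/day.
Hydraulic gradient i = 0.00119.
Q = Σ(K_i·b_i) · W · i = 628.2 × 1550 × 0.001190 = 1159 m³/day.

1160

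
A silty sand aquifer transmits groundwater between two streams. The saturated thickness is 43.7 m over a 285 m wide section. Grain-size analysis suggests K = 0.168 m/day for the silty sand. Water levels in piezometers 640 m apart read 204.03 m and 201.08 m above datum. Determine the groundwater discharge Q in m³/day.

Cross-sectional area A = 285 × 43.7 = 12454 m².
Hydraulic gradient i = (204.03 − 201.08) / 640 = 2.95 / 640 = 0.004609.
Darcy's law: Q = K · A · i = 0.1680 × 12454 × 0.004609 = 9.644 m³/day.

9.64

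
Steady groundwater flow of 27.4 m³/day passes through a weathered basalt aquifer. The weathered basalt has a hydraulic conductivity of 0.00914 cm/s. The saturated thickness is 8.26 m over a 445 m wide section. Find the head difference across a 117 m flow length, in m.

Convert K: 0.00914 cm/s × 864 = 7.897 m/day.
Cross-sectional area A = 445 × 8.26 = 3676 m².
From Q = K·A·i, i = Q / (K·A) = 27.4 / (7.897 × 3676) = 0.0009440.
Head loss Δh = i · L = 0.0009440 × 117 = 0.1104 m.

0.110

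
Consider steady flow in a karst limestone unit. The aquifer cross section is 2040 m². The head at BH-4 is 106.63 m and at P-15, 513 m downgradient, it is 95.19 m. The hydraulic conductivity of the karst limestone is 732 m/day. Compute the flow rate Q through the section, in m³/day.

33300

Hydraulic gradient i = (106.63 − 95.19) / 513 = 11.44 / 513 = 0.02230.
Darcy's law: Q = K · A · i = 732.0 × 2040 × 0.02230 = 33300 m³/day.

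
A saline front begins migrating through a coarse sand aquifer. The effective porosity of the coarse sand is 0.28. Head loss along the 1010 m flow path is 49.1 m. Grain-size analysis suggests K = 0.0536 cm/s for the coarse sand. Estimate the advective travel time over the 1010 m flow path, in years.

Convert K: 0.0536 cm/s × 864 = 46.31 m/day.
Hydraulic gradient i = Δh / L = 49.1 / 1010 = 0.04861.
Darcy flux q = K · i = 46.31 × 0.04861 = 2.251 m/day.
Seepage velocity v = q / n_e = 2.251 / 0.28 = 8.040 m/day.
Travel time t = L / v = 1010 / 8.040 = 125.6 days = 0.3439 years.

0.344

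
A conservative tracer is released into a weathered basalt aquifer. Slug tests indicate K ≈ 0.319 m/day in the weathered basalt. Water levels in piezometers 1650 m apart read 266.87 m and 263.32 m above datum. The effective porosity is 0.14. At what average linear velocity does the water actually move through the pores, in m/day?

Hydraulic gradient i = (266.87 − 263.32) / 1650 = 3.55 / 1650 = 0.002152.
Darcy flux q = K · i = 0.3190 × 0.002152 = 0.0006863 m/day.
Seepage velocity v = q / n_e = 0.0006863 / 0.14 = 0.004902 m/day.

0.00490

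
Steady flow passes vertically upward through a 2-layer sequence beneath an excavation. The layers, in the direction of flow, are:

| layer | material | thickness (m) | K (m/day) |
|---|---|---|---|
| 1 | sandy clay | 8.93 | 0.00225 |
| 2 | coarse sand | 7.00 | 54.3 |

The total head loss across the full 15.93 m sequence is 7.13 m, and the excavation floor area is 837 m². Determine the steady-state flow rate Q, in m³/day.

Flow is perpendicular to layering, so the layers act in series and the equivalent K is the thickness-weighted harmonic mean.
Total thickness L = 8.93 + 7.00 = 15.93 m.
Σ(b_i/K_i) = 8.93/0.00225 + 7.00/54.3 = 3969 d.
K_eq = L / Σ(b_i/K_i) = 15.93 / 3969 = 0.004014 m/day.
Q = K_eq · A · (Δh/L) = 0.004014 × 837 × (7.13/15.93) = 1.504 m³/day.

1.50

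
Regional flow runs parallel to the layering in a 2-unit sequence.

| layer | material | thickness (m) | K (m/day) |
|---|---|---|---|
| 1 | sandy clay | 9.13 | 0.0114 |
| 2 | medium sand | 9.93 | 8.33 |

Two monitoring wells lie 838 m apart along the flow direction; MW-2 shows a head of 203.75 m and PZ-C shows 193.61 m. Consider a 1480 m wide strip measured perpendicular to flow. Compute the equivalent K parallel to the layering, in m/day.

4.35

Flow is parallel to layering, so each bed carries its own Darcy discharge and the transmissivities add.
Σ(K_i·b_i) = 0.0114×9.13 + 8.33×9.93 = 82.82 m²/day.
Total thickness b = 19.06 m, so K_eq = Σ(K_i·b_i)/b = 4.345 m/day.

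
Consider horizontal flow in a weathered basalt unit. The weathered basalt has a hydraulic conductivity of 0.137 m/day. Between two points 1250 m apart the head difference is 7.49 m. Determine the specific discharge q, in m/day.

Hydraulic gradient i = Δh / L = 7.49 / 1250 = 0.005992.
Specific discharge q = K · i = 0.1370 × 0.005992 = 0.0008209 m/day.

0.000821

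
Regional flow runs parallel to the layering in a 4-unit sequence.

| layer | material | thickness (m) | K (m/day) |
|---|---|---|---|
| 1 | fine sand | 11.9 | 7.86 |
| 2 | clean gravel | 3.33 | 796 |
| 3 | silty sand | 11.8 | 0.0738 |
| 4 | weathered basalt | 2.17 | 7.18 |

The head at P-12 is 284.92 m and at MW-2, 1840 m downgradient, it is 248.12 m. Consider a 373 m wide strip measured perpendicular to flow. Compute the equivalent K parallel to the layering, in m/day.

Flow is parallel to layering, so each bed carries its own Darcy discharge and the transmissivities add.
Σ(K_i·b_i) = 7.86×11.9 + 796×3.33 + 0.0738×11.8 + 7.18×2.17 = 2761 m²/day.
Total thickness b = 29.20 m, so K_eq = Σ(K_i·b_i)/b = 94.54 m/day.

94.5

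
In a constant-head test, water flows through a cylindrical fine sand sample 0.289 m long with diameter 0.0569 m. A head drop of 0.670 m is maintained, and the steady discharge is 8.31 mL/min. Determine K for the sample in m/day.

Cross-sectional area A = π·(d/2)² = π × (0.0569/2)² = 0.002543 m².
Convert discharge: 8.31 mL/min = 1.385e-07 m³/s.
Darcy's law rearranged: K = Q·L / (A·Δh) = 1.385e-07 × 0.289 / (0.002543 × 0.670) = 2.349e-05 m/s = 2.030 m/day.

2.03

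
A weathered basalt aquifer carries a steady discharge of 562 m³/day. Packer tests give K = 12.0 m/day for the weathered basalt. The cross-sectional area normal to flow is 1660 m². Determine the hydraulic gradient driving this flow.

From Q = K·A·i, i = Q / (K·A) = 562 / (12.00 × 1660) = 0.02821.

0.0282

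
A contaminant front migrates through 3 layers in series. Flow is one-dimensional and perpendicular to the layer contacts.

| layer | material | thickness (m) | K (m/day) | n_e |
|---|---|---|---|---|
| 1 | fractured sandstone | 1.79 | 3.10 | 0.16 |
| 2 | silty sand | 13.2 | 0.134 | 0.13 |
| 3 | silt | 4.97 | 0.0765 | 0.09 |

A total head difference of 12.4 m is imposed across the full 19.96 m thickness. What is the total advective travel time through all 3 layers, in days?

With flow normal to the layers, continuity requires the same specific discharge q through every layer.
Σ(b_i/K_i) = 1.79/3.10 + 13.2/0.134 + 4.97/0.0765 = 164.1 d.
q = Δh / Σ(b_i/K_i) = 12.4 / 164.1 = 0.07559 m/day.
In each layer the seepage velocity is v_i = q/n_i, so the layer transit time is t_i = b_i·n_i / q:
  layer 1 (fractured sandstone): t_1 = 1.79 × 0.16 / 0.07559 = 3.789 d
  layer 2 (silty sand): t_2 = 13.2 × 0.13 / 0.07559 = 22.70 d
  layer 3 (silt): t_3 = 4.97 × 0.09 / 0.07559 = 5.918 d
Total t = Σ t_i = 32.41 days.

32.4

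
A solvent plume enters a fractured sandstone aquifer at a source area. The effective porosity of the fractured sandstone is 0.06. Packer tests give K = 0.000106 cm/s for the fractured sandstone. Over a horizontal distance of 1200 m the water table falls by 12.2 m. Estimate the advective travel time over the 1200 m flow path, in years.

Convert K: 0.000106 cm/s × 864 = 0.09158 m/day.
Hydraulic gradient i = Δh / L = 12.2 / 1200 = 0.01017.
Darcy flux q = K · i = 0.09158 × 0.01017 = 0.0009311 m/day.
Seepage velocity v = q / n_e = 0.0009311 / 0.06 = 0.01552 m/day.
Travel time t = L / v = 1200 / 0.01552 = 77328 days = 211.7 years.

212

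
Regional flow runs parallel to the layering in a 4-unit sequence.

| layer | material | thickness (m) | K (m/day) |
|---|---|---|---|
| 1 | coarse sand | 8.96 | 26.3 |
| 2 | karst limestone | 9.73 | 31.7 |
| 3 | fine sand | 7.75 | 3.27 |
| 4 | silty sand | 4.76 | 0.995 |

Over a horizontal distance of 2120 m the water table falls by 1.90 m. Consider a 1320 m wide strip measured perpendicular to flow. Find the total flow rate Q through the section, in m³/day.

Flow is parallel to layering, so each bed carries its own Darcy discharge and the transmissivities add.
Σ(K_i·b_i) = 26.3×8.96 + 31.7×9.73 + 3.27×7.75 + 0.995×4.76 = 574.2 m²/day.
Hydraulic gradient i = Δh / L = 1.90 / 2120 = 0.0008962.
Q = Σ(K_i·b_i) · W · i = 574.2 × 1320 × 0.0008962 = 679.3 m³/day.

679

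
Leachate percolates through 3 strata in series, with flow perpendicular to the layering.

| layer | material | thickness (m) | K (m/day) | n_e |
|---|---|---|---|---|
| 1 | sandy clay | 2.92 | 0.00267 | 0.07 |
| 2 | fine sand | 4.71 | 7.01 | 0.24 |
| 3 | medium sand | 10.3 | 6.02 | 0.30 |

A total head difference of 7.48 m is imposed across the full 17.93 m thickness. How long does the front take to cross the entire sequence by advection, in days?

With flow normal to the layers, continuity requires the same specific discharge q through every layer.
Σ(b_i/K_i) = 2.92/0.00267 + 4.71/7.01 + 10.3/6.02 = 1096 d.
q = Δh / Σ(b_i/K_i) = 7.48 / 1096 = 0.006825 m/day.
In each layer the seepage velocity is v_i = q/n_i, so the layer transit time is t_i = b_i·n_i / q:
  layer 1 (sandy clay): t_1 = 2.92 × 0.07 / 0.006825 = 29.95 d
  layer 2 (fine sand): t_2 = 4.71 × 0.24 / 0.006825 = 165.6 d
  layer 3 (medium sand): t_3 = 10.3 × 0.30 / 0.006825 = 452.8 d
Total t = Σ t_i = 648.3 days.

648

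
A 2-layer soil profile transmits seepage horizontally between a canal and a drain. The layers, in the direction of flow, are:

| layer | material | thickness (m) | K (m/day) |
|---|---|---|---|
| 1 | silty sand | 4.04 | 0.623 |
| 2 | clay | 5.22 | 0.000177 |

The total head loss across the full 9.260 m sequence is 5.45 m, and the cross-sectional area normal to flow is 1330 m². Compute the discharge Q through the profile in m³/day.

0.246

Flow is perpendicular to layering, so the layers act in series and the equivalent K is the thickness-weighted harmonic mean.
Total thickness L = 4.04 + 5.22 = 9.260 m.
Σ(b_i/K_i) = 4.04/0.623 + 5.22/0.000177 = 29498 d.
K_eq = L / Σ(b_i/K_i) = 9.260 / 29498 = 0.0003139 m/day.
Q = K_eq · A · (Δh/L) = 0.0003139 × 1330 × (5.45/9.260) = 0.2457 m³/day.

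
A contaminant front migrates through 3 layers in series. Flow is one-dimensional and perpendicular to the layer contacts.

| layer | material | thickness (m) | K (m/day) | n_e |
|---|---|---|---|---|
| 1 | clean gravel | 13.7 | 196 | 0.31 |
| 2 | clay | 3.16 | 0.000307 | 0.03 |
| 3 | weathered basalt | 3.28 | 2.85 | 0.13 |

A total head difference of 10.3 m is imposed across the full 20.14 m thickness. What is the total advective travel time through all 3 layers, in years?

With flow normal to the layers, continuity requires the same specific discharge q through every layer.
Σ(b_i/K_i) = 13.7/196 + 3.16/0.000307 + 3.28/2.85 = 10294 d.
q = Δh / Σ(b_i/K_i) = 10.3 / 10294 = 0.001001 m/day.
In each layer the seepage velocity is v_i = q/n_i, so the layer transit time is t_i = b_i·n_i / q:
  layer 1 (clean gravel): t_1 = 13.7 × 0.31 / 0.001001 = 4245 d
  layer 2 (clay): t_2 = 3.16 × 0.03 / 0.001001 = 94.75 d
  layer 3 (weathered basalt): t_3 = 3.28 × 0.13 / 0.001001 = 426.2 d
Total t = Σ t_i = 4766 days = 13.05 years.

13.0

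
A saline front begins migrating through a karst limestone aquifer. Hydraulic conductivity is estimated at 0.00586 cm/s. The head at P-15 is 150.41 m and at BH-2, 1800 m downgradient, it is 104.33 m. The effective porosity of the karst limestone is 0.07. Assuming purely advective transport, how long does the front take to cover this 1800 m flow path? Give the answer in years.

2.66

Convert K: 0.00586 cm/s × 864 = 5.063 m/day.
Hydraulic gradient i = (150.41 − 104.33) / 1800 = 46.08 / 1800 = 0.02560.
Darcy flux q = K · i = 5.063 × 0.02560 = 0.1296 m/day.
Seepage velocity v = q / n_e = 0.1296 / 0.07 = 1.852 m/day.
Travel time t = L / v = 1800 / 1.852 = 972.1 days = 2.662 years.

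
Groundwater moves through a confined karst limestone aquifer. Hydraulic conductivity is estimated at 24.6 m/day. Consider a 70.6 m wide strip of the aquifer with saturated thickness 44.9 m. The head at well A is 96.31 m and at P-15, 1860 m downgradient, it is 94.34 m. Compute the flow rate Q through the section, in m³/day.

82.6

Cross-sectional area A = 70.6 × 44.9 = 3170 m².
Hydraulic gradient i = (96.31 − 94.34) / 1860 = 1.97 / 1860 = 0.001059.
Darcy's law: Q = K · A · i = 24.60 × 3170 × 0.001059 = 82.59 m³/day.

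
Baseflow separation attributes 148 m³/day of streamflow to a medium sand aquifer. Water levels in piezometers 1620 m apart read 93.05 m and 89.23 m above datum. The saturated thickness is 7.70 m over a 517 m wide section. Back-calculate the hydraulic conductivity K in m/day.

Cross-sectional area A = 517 × 7.70 = 3981 m².
Hydraulic gradient i = (93.05 − 89.23) / 1620 = 3.82 / 1620 = 0.002358.
From Q = K·A·i, K = Q / (A·i) = 148 / (3981 × 0.002358) = 15.77 m/day.

15.8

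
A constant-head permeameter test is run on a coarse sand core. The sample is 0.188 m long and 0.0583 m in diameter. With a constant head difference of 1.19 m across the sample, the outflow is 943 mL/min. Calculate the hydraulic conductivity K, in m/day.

80.4

Cross-sectional area A = π·(d/2)² = π × (0.0583/2)² = 0.002669 m².
Convert discharge: 943 mL/min = 1.572e-05 m³/s.
Darcy's law rearranged: K = Q·L / (A·Δh) = 1.572e-05 × 0.188 / (0.002669 × 1.19) = 0.0009301 m/s = 80.36 m/day.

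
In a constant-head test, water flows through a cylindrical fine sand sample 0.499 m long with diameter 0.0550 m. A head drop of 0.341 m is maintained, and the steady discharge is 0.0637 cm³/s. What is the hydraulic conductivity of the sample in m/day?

3.39

Cross-sectional area A = π·(d/2)² = π × (0.0550/2)² = 0.002376 m².
Convert discharge: 0.0637 cm³/s = 6.370e-08 m³/s.
Darcy's law rearranged: K = Q·L / (A·Δh) = 6.370e-08 × 0.499 / (0.002376 × 0.341) = 3.923e-05 m/s = 3.390 m/day.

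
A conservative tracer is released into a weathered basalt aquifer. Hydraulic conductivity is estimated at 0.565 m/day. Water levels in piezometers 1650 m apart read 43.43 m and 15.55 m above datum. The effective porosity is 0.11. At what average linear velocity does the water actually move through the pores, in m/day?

0.0868

Hydraulic gradient i = (43.43 − 15.55) / 1650 = 27.88 / 1650 = 0.01690.
Darcy flux q = K · i = 0.5650 × 0.01690 = 0.009547 m/day.
Seepage velocity v = q / n_e = 0.009547 / 0.11 = 0.08679 m/day.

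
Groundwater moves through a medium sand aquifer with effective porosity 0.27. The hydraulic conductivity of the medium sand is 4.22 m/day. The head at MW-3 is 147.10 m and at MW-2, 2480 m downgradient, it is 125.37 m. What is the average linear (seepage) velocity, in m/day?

Hydraulic gradient i = (147.10 − 125.37) / 2480 = 21.73 / 2480 = 0.008762.
Darcy flux q = K · i = 4.220 × 0.008762 = 0.03698 m/day.
Seepage velocity v = q / n_e = 0.03698 / 0.27 = 0.1369 m/day.

0.137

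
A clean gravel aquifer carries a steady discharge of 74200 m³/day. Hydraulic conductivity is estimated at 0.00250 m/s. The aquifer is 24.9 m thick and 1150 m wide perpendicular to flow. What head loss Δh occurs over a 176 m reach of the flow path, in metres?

Convert K: 0.00250 m/s × 86400 = 216.0 m/day.
Cross-sectional area A = 1150 × 24.9 = 28635 m².
From Q = K·A·i, i = Q / (K·A) = 74200 / (216.0 × 28635) = 0.01200.
Head loss Δh = i · L = 0.01200 × 176 = 2.111 m.

2.11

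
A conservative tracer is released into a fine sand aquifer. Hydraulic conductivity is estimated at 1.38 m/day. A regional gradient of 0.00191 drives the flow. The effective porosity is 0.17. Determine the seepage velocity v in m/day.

Hydraulic gradient i = 0.00191.
Darcy flux q = K · i = 1.380 × 0.001910 = 0.002636 m/day.
Seepage velocity v = q / n_e = 0.002636 / 0.17 = 0.01550 m/day.

0.0155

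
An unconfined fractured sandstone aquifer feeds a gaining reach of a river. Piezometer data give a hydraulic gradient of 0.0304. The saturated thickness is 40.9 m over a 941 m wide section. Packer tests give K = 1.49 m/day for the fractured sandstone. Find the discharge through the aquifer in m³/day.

1740

Cross-sectional area A = 941 × 40.9 = 38487 m².
Hydraulic gradient i = 0.0304.
Darcy's law: Q = K · A · i = 1.490 × 38487 × 0.03040 = 1743 m³/day.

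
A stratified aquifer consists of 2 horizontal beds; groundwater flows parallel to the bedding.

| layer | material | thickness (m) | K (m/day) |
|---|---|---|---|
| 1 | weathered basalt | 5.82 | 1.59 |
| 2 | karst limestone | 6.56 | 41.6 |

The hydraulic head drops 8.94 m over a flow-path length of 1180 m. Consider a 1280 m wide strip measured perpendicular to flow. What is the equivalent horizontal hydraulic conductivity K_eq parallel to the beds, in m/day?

Flow is parallel to layering, so each bed carries its own Darcy discharge and the transmissivities add.
Σ(K_i·b_i) = 1.59×5.82 + 41.6×6.56 = 282.1 m²/day.
Total thickness b = 12.38 m, so K_eq = Σ(K_i·b_i)/b = 22.79 m/day.

22.8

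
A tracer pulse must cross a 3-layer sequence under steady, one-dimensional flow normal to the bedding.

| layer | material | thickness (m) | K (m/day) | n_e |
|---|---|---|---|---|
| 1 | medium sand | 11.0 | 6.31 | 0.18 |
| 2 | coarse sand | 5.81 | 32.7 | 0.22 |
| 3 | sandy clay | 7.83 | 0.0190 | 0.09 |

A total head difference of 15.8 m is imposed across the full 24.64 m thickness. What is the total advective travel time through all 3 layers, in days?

With flow normal to the layers, continuity requires the same specific discharge q through every layer.
Σ(b_i/K_i) = 11.0/6.31 + 5.81/32.7 + 7.83/0.0190 = 414.0 d.
q = Δh / Σ(b_i/K_i) = 15.8 / 414.0 = 0.03816 m/day.
In each layer the seepage velocity is v_i = q/n_i, so the layer transit time is t_i = b_i·n_i / q:
  layer 1 (medium sand): t_1 = 11.0 × 0.18 / 0.03816 = 51.88 d
  layer 2 (coarse sand): t_2 = 5.81 × 0.22 / 0.03816 = 33.49 d
  layer 3 (sandy clay): t_3 = 7.83 × 0.09 / 0.03816 = 18.47 d
Total t = Σ t_i = 103.8 days.

104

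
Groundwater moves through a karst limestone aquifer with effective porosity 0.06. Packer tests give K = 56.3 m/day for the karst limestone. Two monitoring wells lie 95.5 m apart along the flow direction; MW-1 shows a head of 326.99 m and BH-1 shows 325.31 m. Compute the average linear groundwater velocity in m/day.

Hydraulic gradient i = (326.99 − 325.31) / 95.5 = 1.68 / 95.5 = 0.01759.
Darcy flux q = K · i = 56.30 × 0.01759 = 0.9904 m/day.
Seepage velocity v = q / n_e = 0.9904 / 0.06 = 16.51 m/day.

16.5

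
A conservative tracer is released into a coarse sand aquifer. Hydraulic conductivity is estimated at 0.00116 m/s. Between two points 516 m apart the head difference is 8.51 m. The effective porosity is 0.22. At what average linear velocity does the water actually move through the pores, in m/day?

Convert K: 0.00116 m/s × 86400 = 100.2 m/day.
Hydraulic gradient i = Δh / L = 8.51 / 516 = 0.01649.
Darcy flux q = K · i = 100.2 × 0.01649 = 1.653 m/day.
Seepage velocity v = q / n_e = 1.653 / 0.22 = 7.513 m/day.

7.51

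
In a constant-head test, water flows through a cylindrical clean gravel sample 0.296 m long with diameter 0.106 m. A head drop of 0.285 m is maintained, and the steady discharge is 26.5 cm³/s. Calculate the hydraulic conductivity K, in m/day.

269

Cross-sectional area A = π·(d/2)² = π × (0.106/2)² = 0.008825 m².
Convert discharge: 26.5 cm³/s = 2.650e-05 m³/s.
Darcy's law rearranged: K = Q·L / (A·Δh) = 2.650e-05 × 0.296 / (0.008825 × 0.285) = 0.003119 m/s = 269.5 m/day.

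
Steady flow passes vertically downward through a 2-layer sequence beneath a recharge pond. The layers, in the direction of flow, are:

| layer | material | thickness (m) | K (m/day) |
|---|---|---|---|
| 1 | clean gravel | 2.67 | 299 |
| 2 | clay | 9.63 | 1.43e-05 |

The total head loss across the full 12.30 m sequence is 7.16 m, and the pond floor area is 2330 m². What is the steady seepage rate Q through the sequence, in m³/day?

Flow is perpendicular to layering, so the layers act in series and the equivalent K is the thickness-weighted harmonic mean.
Total thickness L = 2.67 + 9.63 = 12.30 m.
Σ(b_i/K_i) = 2.67/299 + 9.63/1.43e-05 = 6.734e+05 d.
K_eq = L / Σ(b_i/K_i) = 12.30 / 6.734e+05 = 1.826e-05 m/day.
Q = K_eq · A · (Δh/L) = 1.826e-05 × 2330 × (7.16/12.30) = 0.02477 m³/day.

0.0248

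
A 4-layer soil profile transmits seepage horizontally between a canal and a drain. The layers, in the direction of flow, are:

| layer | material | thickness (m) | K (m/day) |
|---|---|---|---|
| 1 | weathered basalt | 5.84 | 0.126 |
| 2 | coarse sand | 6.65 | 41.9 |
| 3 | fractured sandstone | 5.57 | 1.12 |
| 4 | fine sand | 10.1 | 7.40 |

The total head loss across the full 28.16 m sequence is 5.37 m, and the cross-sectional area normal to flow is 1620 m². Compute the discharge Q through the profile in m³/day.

Flow is perpendicular to layering, so the layers act in series and the equivalent K is the thickness-weighted harmonic mean.
Total thickness L = 5.84 + 6.65 + 5.57 + 10.1 = 28.16 m.
Σ(b_i/K_i) = 5.84/0.126 + 6.65/41.9 + 5.57/1.12 + 10.1/7.40 = 52.85 d.
K_eq = L / Σ(b_i/K_i) = 28.16 / 52.85 = 0.5329 m/day.
Q = K_eq · A · (Δh/L) = 0.5329 × 1620 × (5.37/28.16) = 164.6 m³/day.

165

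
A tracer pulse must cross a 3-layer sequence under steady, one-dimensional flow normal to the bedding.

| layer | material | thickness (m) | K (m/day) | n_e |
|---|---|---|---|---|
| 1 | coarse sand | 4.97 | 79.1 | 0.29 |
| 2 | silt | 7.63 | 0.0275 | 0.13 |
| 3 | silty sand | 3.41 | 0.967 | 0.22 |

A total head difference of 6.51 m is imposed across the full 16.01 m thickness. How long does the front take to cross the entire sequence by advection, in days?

137

With flow normal to the layers, continuity requires the same specific discharge q through every layer.
Σ(b_i/K_i) = 4.97/79.1 + 7.63/0.0275 + 3.41/0.967 = 281.0 d.
q = Δh / Σ(b_i/K_i) = 6.51 / 281.0 = 0.02316 m/day.
In each layer the seepage velocity is v_i = q/n_i, so the layer transit time is t_i = b_i·n_i / q:
  layer 1 (coarse sand): t_1 = 4.97 × 0.29 / 0.02316 = 62.22 d
  layer 2 (silt): t_2 = 7.63 × 0.13 / 0.02316 = 42.82 d
  layer 3 (silty sand): t_3 = 3.41 × 0.22 / 0.02316 = 32.39 d
Total t = Σ t_i = 137.4 days.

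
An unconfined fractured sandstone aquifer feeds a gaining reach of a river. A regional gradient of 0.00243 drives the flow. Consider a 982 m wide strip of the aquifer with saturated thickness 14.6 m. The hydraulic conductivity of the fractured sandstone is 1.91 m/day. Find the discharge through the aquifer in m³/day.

Cross-sectional area A = 982 × 14.6 = 14337 m².
Hydraulic gradient i = 0.00243.
Darcy's law: Q = K · A · i = 1.910 × 14337 × 0.002430 = 66.54 m³/day.

66.5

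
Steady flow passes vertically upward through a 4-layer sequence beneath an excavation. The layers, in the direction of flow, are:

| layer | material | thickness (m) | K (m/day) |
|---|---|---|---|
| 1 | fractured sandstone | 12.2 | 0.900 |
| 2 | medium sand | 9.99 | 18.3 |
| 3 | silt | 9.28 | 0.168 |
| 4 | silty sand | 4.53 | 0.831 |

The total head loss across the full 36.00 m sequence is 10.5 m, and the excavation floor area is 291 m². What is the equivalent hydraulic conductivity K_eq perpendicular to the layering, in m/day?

0.481

Flow is perpendicular to layering, so the layers act in series and the equivalent K is the thickness-weighted harmonic mean.
Total thickness L = 12.2 + 9.99 + 9.28 + 4.53 = 36.00 m.
Σ(b_i/K_i) = 12.2/0.900 + 9.99/18.3 + 9.28/0.168 + 4.53/0.831 = 74.79 d.
K_eq = L / Σ(b_i/K_i) = 36.00 / 74.79 = 0.4813 m/day.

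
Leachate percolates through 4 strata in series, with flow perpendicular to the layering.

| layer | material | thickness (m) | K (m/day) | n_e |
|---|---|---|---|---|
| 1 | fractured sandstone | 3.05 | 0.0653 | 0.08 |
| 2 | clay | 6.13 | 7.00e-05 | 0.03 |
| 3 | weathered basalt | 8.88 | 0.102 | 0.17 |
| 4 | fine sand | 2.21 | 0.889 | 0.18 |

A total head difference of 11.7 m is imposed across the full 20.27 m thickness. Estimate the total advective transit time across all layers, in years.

47.9

With flow normal to the layers, continuity requires the same specific discharge q through every layer.
Σ(b_i/K_i) = 3.05/0.0653 + 6.13/7.00e-05 + 8.88/0.102 + 2.21/0.889 = 87708 d.
q = Δh / Σ(b_i/K_i) = 11.7 / 87708 = 0.0001334 m/day.
In each layer the seepage velocity is v_i = q/n_i, so the layer transit time is t_i = b_i·n_i / q:
  layer 1 (fractured sandstone): t_1 = 3.05 × 0.08 / 0.0001334 = 1829 d
  layer 2 (clay): t_2 = 6.13 × 0.03 / 0.0001334 = 1379 d
  layer 3 (weathered basalt): t_3 = 8.88 × 0.17 / 0.0001334 = 11317 d
  layer 4 (fine sand): t_4 = 2.21 × 0.18 / 0.0001334 = 2982 d
Total t = Σ t_i = 17506 days = 47.93 years.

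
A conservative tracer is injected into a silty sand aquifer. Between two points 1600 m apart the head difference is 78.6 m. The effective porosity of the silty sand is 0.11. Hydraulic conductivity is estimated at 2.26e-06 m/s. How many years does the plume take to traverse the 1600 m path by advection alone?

50.2

Convert K: 2.26e-06 m/s × 86400 = 0.1953 m/day.
Hydraulic gradient i = Δh / L = 78.6 / 1600 = 0.04912.
Darcy flux q = K · i = 0.1953 × 0.04912 = 0.009592 m/day.
Seepage velocity v = q / n_e = 0.009592 / 0.11 = 0.08720 m/day.
Travel time t = L / v = 1600 / 0.08720 = 18348 days = 50.23 years.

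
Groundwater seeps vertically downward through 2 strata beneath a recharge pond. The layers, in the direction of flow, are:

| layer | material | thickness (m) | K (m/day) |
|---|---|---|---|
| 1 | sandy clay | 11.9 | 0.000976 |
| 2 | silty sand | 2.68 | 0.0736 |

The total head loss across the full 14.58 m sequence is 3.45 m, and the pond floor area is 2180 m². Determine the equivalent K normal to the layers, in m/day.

0.00119

Flow is perpendicular to layering, so the layers act in series and the equivalent K is the thickness-weighted harmonic mean.
Total thickness L = 11.9 + 2.68 = 14.58 m.
Σ(b_i/K_i) = 11.9/0.000976 + 2.68/0.0736 = 12229 d.
K_eq = L / Σ(b_i/K_i) = 14.58 / 12229 = 0.001192 m/day.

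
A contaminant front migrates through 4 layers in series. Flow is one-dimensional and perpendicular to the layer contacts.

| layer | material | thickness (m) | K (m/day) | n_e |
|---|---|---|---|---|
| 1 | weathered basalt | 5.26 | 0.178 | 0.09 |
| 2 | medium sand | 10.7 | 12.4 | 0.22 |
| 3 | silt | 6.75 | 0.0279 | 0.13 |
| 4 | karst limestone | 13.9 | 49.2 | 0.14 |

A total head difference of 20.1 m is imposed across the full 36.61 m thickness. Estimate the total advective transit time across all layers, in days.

With flow normal to the layers, continuity requires the same specific discharge q through every layer.
Σ(b_i/K_i) = 5.26/0.178 + 10.7/12.4 + 6.75/0.0279 + 13.9/49.2 = 272.6 d.
q = Δh / Σ(b_i/K_i) = 20.1 / 272.6 = 0.07373 m/day.
In each layer the seepage velocity is v_i = q/n_i, so the layer transit time is t_i = b_i·n_i / q:
  layer 1 (weathered basalt): t_1 = 5.26 × 0.09 / 0.07373 = 6.421 d
  layer 2 (medium sand): t_2 = 10.7 × 0.22 / 0.07373 = 31.93 d
  layer 3 (silt): t_3 = 6.75 × 0.13 / 0.07373 = 11.90 d
  layer 4 (karst limestone): t_4 = 13.9 × 0.14 / 0.07373 = 26.40 d
Total t = Σ t_i = 76.65 days.

76.6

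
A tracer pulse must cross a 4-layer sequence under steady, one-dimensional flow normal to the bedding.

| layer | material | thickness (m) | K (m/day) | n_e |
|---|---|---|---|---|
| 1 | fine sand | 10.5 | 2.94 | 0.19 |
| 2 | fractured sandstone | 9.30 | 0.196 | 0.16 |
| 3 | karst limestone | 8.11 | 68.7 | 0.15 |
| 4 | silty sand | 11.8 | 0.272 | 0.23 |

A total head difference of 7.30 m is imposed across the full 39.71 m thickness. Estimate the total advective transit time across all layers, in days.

With flow normal to the layers, continuity requires the same specific discharge q through every layer.
Σ(b_i/K_i) = 10.5/2.94 + 9.30/0.196 + 8.11/68.7 + 11.8/0.272 = 94.52 d.
q = Δh / Σ(b_i/K_i) = 7.30 / 94.52 = 0.07723 m/day.
In each layer the seepage velocity is v_i = q/n_i, so the layer transit time is t_i = b_i·n_i / q:
  layer 1 (fine sand): t_1 = 10.5 × 0.19 / 0.07723 = 25.83 d
  layer 2 (fractured sandstone): t_2 = 9.30 × 0.16 / 0.07723 = 19.27 d
  layer 3 (karst limestone): t_3 = 8.11 × 0.15 / 0.07723 = 15.75 d
  layer 4 (silty sand): t_4 = 11.8 × 0.23 / 0.07723 = 35.14 d
Total t = Σ t_i = 95.99 days.

96.0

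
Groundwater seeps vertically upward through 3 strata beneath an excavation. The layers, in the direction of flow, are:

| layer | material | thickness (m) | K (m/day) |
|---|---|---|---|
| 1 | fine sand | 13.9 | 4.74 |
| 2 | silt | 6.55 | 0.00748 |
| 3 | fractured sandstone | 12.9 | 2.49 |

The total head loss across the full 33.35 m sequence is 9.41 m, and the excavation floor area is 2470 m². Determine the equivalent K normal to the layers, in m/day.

Flow is perpendicular to layering, so the layers act in series and the equivalent K is the thickness-weighted harmonic mean.
Total thickness L = 13.9 + 6.55 + 12.9 = 33.35 m.
Σ(b_i/K_i) = 13.9/4.74 + 6.55/0.00748 + 12.9/2.49 = 883.8 d.
K_eq = L / Σ(b_i/K_i) = 33.35 / 883.8 = 0.03774 m/day.

0.0377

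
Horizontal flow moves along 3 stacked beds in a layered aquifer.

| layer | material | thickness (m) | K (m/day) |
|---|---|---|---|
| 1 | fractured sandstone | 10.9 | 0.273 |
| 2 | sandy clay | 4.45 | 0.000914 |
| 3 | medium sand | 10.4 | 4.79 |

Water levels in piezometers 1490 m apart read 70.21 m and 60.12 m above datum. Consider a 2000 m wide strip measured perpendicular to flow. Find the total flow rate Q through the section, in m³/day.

715

Flow is parallel to layering, so each bed carries its own Darcy discharge and the transmissivities add.
Σ(K_i·b_i) = 0.273×10.9 + 0.000914×4.45 + 4.79×10.4 = 52.80 m²/day.
Hydraulic gradient i = (70.21 − 60.12) / 1490 = 10.09 / 1490 = 0.006772.
Q = Σ(K_i·b_i) · W · i = 52.80 × 2000 × 0.006772 = 715.0 m³/day.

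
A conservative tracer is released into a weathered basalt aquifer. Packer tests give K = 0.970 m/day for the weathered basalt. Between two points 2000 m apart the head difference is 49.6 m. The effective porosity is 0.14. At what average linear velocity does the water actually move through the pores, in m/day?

0.172

Hydraulic gradient i = Δh / L = 49.6 / 2000 = 0.02480.
Darcy flux q = K · i = 0.9700 × 0.02480 = 0.02406 m/day.
Seepage velocity v = q / n_e = 0.02406 / 0.14 = 0.1718 m/day.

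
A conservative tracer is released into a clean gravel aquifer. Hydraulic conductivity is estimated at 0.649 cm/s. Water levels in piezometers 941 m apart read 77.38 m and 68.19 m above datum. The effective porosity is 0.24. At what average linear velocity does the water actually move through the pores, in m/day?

Convert K: 0.649 cm/s × 864 = 560.7 m/day.
Hydraulic gradient i = (77.38 − 68.19) / 941 = 9.19 / 941 = 0.009766.
Darcy flux q = K · i = 560.7 × 0.009766 = 5.476 m/day.
Seepage velocity v = q / n_e = 5.476 / 0.24 = 22.82 m/day.

22.8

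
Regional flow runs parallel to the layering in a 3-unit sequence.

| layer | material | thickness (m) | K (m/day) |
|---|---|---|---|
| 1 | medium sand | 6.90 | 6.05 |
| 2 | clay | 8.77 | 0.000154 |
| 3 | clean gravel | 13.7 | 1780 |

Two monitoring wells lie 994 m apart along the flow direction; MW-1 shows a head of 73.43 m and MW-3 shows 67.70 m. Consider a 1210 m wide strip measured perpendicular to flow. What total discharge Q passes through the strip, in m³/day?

170000

Flow is parallel to layering, so each bed carries its own Darcy discharge and the transmissivities add.
Σ(K_i·b_i) = 6.05×6.90 + 0.000154×8.77 + 1780×13.7 = 24428 m²/day.
Hydraulic gradient i = (73.43 − 67.70) / 994 = 5.73 / 994 = 0.005765.
Q = Σ(K_i·b_i) · W · i = 24428 × 1210 × 0.005765 = 1.704e+05 m³/day.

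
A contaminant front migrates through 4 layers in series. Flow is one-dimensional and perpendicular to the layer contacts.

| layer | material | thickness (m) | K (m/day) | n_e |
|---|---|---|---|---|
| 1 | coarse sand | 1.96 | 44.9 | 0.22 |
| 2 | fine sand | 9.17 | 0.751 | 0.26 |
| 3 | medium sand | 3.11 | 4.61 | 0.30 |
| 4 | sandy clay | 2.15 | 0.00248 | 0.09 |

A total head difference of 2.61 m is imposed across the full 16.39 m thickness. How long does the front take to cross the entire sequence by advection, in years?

With flow normal to the layers, continuity requires the same specific discharge q through every layer.
Σ(b_i/K_i) = 1.96/44.9 + 9.17/0.751 + 3.11/4.61 + 2.15/0.00248 = 879.9 d.
q = Δh / Σ(b_i/K_i) = 2.61 / 879.9 = 0.002966 m/day.
In each layer the seepage velocity is v_i = q/n_i, so the layer transit time is t_i = b_i·n_i / q:
  layer 1 (coarse sand): t_1 = 1.96 × 0.22 / 0.002966 = 145.4 d
  layer 2 (fine sand): t_2 = 9.17 × 0.26 / 0.002966 = 803.7 d
  layer 3 (medium sand): t_3 = 3.11 × 0.30 / 0.002966 = 314.5 d
  layer 4 (sandy clay): t_4 = 2.15 × 0.09 / 0.002966 = 65.23 d
Total t = Σ t_i = 1329 days = 3.638 years.

3.64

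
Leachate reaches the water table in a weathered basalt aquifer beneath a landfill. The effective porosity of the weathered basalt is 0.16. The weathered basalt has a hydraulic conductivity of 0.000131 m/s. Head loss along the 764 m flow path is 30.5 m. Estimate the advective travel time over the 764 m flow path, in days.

271

Convert K: 0.000131 m/s × 86400 = 11.32 m/day.
Hydraulic gradient i = Δh / L = 30.5 / 764 = 0.03992.
Darcy flux q = K · i = 11.32 × 0.03992 = 0.4518 m/day.
Seepage velocity v = q / n_e = 0.4518 / 0.16 = 2.824 m/day.
Travel time t = L / v = 764 / 2.824 = 270.5 days.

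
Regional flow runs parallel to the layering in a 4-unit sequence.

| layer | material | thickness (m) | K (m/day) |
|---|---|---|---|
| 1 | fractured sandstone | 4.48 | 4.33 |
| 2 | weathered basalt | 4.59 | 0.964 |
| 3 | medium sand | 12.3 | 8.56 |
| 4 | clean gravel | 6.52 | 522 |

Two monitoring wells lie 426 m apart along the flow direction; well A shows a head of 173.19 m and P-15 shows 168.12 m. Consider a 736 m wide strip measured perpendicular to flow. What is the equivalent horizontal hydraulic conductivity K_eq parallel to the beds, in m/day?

Flow is parallel to layering, so each bed carries its own Darcy discharge and the transmissivities add.
Σ(K_i·b_i) = 4.33×4.48 + 0.964×4.59 + 8.56×12.3 + 522×6.52 = 3533 m²/day.
Total thickness b = 27.89 m, so K_eq = Σ(K_i·b_i)/b = 126.7 m/day.

127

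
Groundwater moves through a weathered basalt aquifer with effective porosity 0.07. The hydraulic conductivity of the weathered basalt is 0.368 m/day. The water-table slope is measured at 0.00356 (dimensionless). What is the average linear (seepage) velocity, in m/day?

0.0187

Hydraulic gradient i = 0.00356.
Darcy flux q = K · i = 0.3680 × 0.003560 = 0.001310 m/day.
Seepage velocity v = q / n_e = 0.001310 / 0.07 = 0.01872 m/day.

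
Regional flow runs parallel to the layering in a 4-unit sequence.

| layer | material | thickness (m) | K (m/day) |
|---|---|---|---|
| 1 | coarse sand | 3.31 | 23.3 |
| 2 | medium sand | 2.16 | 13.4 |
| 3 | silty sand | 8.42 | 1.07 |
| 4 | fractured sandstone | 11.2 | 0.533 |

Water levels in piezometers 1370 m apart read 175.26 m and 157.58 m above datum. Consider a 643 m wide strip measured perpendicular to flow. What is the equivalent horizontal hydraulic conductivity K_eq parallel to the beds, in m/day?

Flow is parallel to layering, so each bed carries its own Darcy discharge and the transmissivities add.
Σ(K_i·b_i) = 23.3×3.31 + 13.4×2.16 + 1.07×8.42 + 0.533×11.2 = 121.0 m²/day.
Total thickness b = 25.09 m, so K_eq = Σ(K_i·b_i)/b = 4.824 m/day.

4.82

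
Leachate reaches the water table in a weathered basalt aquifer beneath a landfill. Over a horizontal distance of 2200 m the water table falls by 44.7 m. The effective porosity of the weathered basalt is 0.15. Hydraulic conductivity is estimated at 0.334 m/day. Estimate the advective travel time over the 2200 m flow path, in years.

133

Hydraulic gradient i = Δh / L = 44.7 / 2200 = 0.02032.
Darcy flux q = K · i = 0.3340 × 0.02032 = 0.006786 m/day.
Seepage velocity v = q / n_e = 0.006786 / 0.15 = 0.04524 m/day.
Travel time t = L / v = 2200 / 0.04524 = 48628 days = 133.1 years.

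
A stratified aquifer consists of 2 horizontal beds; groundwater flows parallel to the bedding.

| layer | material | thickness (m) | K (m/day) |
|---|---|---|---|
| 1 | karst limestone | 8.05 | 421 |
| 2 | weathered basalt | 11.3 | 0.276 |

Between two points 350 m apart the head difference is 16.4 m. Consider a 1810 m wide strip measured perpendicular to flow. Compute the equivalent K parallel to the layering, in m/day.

175

Flow is parallel to layering, so each bed carries its own Darcy discharge and the transmissivities add.
Σ(K_i·b_i) = 421×8.05 + 0.276×11.3 = 3392 m²/day.
Total thickness b = 19.35 m, so K_eq = Σ(K_i·b_i)/b = 175.3 m/day.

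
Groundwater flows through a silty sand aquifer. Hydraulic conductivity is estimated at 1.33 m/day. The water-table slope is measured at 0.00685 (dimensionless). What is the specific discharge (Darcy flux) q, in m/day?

0.00911

Hydraulic gradient i = 0.00685.
Specific discharge q = K · i = 1.330 × 0.006850 = 0.009111 m/day.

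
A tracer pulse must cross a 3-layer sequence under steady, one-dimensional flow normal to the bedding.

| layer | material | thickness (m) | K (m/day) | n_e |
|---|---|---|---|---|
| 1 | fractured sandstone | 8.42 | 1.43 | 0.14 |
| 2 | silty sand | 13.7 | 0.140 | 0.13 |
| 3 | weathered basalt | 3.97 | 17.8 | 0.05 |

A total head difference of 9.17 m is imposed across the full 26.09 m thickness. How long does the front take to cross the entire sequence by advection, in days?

With flow normal to the layers, continuity requires the same specific discharge q through every layer.
Σ(b_i/K_i) = 8.42/1.43 + 13.7/0.140 + 3.97/17.8 = 104.0 d.
q = Δh / Σ(b_i/K_i) = 9.17 / 104.0 = 0.08820 m/day.
In each layer the seepage velocity is v_i = q/n_i, so the layer transit time is t_i = b_i·n_i / q:
  layer 1 (fractured sandstone): t_1 = 8.42 × 0.14 / 0.08820 = 13.37 d
  layer 2 (silty sand): t_2 = 13.7 × 0.13 / 0.08820 = 20.19 d
  layer 3 (weathered basalt): t_3 = 3.97 × 0.05 / 0.08820 = 2.251 d
Total t = Σ t_i = 35.81 days.

35.8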